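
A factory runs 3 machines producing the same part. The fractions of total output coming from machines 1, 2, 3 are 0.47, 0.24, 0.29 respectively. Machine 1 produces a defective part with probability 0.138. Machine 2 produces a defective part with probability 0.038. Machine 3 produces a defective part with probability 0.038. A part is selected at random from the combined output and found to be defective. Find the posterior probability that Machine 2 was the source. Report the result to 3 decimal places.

Tabulate prior·likelihood by source: [1] prior 0.47, lik 0.138, product 0.06486; [2] prior 0.24, lik 0.038, product 0.009120; [3] prior 0.29, lik 0.038, product 0.01102.
Normalizing constant = 0.085000; the posterior for Machine 2 is its product over the sum, 0.009120/0.085000 = 0.107.

Posterior probability ≈ 0.107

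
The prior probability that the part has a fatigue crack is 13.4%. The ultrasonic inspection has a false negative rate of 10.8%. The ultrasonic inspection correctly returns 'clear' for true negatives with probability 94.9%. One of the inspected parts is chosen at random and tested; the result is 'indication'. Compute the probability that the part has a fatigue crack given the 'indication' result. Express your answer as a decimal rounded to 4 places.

Write H for 'the part has a fatigue crack'. Prior odds H:¬H = 0.134/0.866 = 0.15473. For the 'indication' outcome, the likelihood ratio is 0.892/0.051 = 17.490.
Posterior odds = 0.15473 × 17.490 = 2.7063, so P(H|E) = 2.7063/(1+2.7063) = 0.7302.

P(H | E) ≈ 0.7302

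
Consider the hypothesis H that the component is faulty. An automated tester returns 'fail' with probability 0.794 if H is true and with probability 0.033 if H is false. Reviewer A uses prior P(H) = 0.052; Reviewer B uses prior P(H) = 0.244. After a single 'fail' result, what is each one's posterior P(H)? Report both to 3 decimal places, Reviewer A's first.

The likelihood ratio for a 'fail' result is 0.794/0.033 = 24.061.
Reviewer A: prior odds 0.052/0.948 = 0.054852; posterior odds 1.3198; posterior probability 0.569.
Reviewer B: prior odds 0.244/0.756 = 0.32275; posterior odds 7.7656; posterior probability 0.886.

Reviewer A: 0.569; Reviewer B: 0.886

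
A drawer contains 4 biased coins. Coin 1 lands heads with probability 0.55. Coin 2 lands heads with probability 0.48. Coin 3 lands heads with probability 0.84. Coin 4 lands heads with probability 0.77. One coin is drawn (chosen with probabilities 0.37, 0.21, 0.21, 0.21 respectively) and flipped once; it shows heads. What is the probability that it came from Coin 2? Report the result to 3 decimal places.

Tabulate prior·likelihood by source: [1] prior 0.37, lik 0.55, product 0.2035; [2] prior 0.21, lik 0.48, product 0.1008; [3] prior 0.21, lik 0.84, product 0.1764; [4] prior 0.21, lik 0.77, product 0.1617.
Normalizing constant = 0.64240; the posterior for Coin 2 is its product over the sum, 0.1008/0.64240 = 0.157.

Posterior probability ≈ 0.157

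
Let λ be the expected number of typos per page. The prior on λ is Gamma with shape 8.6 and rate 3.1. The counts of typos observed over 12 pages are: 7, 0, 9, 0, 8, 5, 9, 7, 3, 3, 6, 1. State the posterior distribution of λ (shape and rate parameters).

The Poisson likelihood adds the total count to the shape and the number of exposure periods to the rate. Here ∑xᵢ = 58 and n = 12, so shape 8.6→66.6 and rate 3.1→15.1.

Posterior: Gamma(shape=66.6, rate=15.1)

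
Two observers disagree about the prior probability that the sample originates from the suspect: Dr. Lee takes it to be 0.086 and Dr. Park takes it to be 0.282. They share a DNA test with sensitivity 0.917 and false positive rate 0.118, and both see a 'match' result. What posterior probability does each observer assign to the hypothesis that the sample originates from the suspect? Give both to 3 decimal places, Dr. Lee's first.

Dr. Lee: 0.422; Dr. Park: 0.753

P('+'|H) = 0.917, P('+'|¬H) = 0.118.
Dr. Lee: numerator 0.917·0.086 = 0.078862; evidence = 0.078862+0.118·0.914 = 0.18671; posterior = 0.422.
Dr. Park: numerator 0.917·0.282 = 0.25859; evidence = 0.25859+0.118·0.718 = 0.34332; posterior = 0.753.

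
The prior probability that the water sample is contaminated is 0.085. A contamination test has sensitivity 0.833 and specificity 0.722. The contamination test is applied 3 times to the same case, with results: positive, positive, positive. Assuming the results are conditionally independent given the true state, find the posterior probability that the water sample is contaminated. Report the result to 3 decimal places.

Posterior P(H) ≈ 0.714

Let H be the event that the water sample is contaminated; start with P(H) = 0.085. P('positive'|H) = 0.833, P('positive'|¬H) = 0.278.
Update on result 1 ('positive'): P(H) ← 0.833·0.0850 / (0.833·0.0850 + 0.278·0.9150) = 0.070805/0.32518 = 0.2177.
Update on result 2 ('positive'): P(H) ← 0.833·0.2177 / (0.833·0.2177 + 0.278·0.7823) = 0.18138/0.39885 = 0.4548.
Update on result 3 ('positive'): P(H) ← 0.833·0.4548 / (0.833·0.4548 + 0.278·0.5452) = 0.37882/0.53039 = 0.7142.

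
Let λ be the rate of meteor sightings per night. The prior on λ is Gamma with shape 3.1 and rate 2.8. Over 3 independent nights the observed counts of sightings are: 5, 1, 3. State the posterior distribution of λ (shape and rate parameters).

Posterior: Gamma(shape=12.1, rate=5.8)

The Poisson likelihood adds the total count to the shape and the number of exposure periods to the rate. Here ∑xᵢ = 9 and n = 3, so shape 3.1→12.1 and rate 2.8→5.8.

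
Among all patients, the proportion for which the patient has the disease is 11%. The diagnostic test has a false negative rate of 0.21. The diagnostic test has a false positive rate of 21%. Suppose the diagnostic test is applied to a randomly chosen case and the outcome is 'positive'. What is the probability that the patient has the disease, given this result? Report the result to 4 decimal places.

Write H for 'the patient has the disease'. Prior odds H:¬H = 0.11/0.89 = 0.12360. For the 'positive' outcome, the likelihood ratio is 0.79/0.21 = 3.7619.
Posterior odds = 0.12360 × 3.7619 = 0.46495, so P(H|E) = 0.46495/(1+0.46495) = 0.3174.

P(H | E) ≈ 0.3174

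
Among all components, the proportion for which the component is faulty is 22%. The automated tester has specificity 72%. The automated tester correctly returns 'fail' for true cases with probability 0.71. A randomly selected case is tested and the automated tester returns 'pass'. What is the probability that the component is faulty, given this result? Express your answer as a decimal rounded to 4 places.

Let H be the event that the component is faulty. P(H) = 0.22, so P(¬H) = 0.78. With E the 'pass' result, P(E|H) = 0.29 and P(E|¬H) = 0.72.
P(E) = 0.29·0.22 + 0.72·0.78 = 0.063800 + 0.56160 = 0.62540.
By Bayes' theorem, P(H|E) = 0.063800 / 0.62540 = 0.1020.

P(H | E) ≈ 0.1020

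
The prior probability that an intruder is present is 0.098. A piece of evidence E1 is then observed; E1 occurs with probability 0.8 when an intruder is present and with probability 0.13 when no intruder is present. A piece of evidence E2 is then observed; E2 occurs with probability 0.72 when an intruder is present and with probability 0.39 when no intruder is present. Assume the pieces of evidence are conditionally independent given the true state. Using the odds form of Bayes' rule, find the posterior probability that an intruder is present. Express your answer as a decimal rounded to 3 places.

Posterior probability ≈ 0.552

Prior odds = 0.098/(1−0.098) = 0.10865. In log-odds, ln(0.10865) = -2.2196.
Add log likelihood ratios: ln(6.1538) + ln(1.8462) = 2.4302.
Posterior log-odds = 0.21053, so posterior odds = exp(0.21053) = 1.2343. Converting, P(H|E) = 1.2343/2.2343 = 0.552.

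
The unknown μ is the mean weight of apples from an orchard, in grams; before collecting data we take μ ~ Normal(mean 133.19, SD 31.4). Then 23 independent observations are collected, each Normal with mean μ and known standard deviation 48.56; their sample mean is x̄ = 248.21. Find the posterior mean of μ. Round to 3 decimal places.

Posterior mean ≈ 237.376

With known σ, the Normal prior is conjugate. Weight on the data is w = (n/σ²)/(n/σ² + 1/τ₀²) = 0.00975372/(0.00975372+0.00101424) = 0.90581.
Posterior mean = w·x̄ + (1−w)·μ₀ = 0.90581·248.21 + 0.094190·133.19 = 237.376.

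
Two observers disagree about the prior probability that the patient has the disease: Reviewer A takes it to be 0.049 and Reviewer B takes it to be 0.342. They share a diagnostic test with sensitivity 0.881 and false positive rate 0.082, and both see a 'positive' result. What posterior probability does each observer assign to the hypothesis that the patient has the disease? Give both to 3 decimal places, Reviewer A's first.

Reviewer A: 0.356; Reviewer B: 0.848

P('+'|H) = 0.881, P('+'|¬H) = 0.082.
Reviewer A: numerator 0.881·0.049 = 0.043169; evidence = 0.043169+0.082·0.951 = 0.12115; posterior = 0.356.
Reviewer B: numerator 0.881·0.342 = 0.30130; evidence = 0.30130+0.082·0.658 = 0.35526; posterior = 0.848.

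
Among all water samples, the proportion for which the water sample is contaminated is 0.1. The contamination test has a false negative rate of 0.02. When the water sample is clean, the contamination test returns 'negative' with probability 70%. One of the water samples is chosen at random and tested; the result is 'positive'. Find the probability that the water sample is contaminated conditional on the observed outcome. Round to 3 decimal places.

Write H for 'the water sample is contaminated'. Prior odds H:¬H = 0.1/0.9 = 0.11111. For the 'positive' outcome, the likelihood ratio is 0.98/0.3 = 3.2667.
Posterior odds = 0.11111 × 3.2667 = 0.36296, so P(H|E) = 0.36296/(1+0.36296) = 0.266.

P(H | E) ≈ 0.266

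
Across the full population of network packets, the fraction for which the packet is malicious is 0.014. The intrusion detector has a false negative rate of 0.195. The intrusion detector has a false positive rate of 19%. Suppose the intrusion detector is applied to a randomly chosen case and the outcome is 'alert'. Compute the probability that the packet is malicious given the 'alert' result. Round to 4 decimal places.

P(H | E) ≈ 0.0567

Write H for 'the packet is malicious'. Prior odds H:¬H = 0.014/0.986 = 0.014199. For the 'alert' outcome, the likelihood ratio is 0.805/0.19 = 4.2368.
Posterior odds = 0.014199 × 4.2368 = 0.060158, so P(H|E) = 0.060158/(1+0.060158) = 0.0567.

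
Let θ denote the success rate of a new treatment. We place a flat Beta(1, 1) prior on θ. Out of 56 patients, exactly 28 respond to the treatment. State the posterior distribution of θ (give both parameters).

Posterior: Beta(29, 29)

Observing 28 successes and 28 failures updates Beta(1, 1) by adding the success and failure counts to the two shape parameters: α = 1+28 = 29, β = 1+28 = 29.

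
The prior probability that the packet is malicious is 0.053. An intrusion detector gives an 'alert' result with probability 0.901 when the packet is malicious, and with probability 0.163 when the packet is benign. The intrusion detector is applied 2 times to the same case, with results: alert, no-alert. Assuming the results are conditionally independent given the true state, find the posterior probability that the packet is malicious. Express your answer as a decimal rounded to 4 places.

Posterior P(H) ≈ 0.0353

Let H be the event that the packet is malicious; start with P(H) = 0.053. P('alert'|H) = 0.901, P('alert'|¬H) = 0.163.
Update on result 1 ('alert'): P(H) ← 0.901·0.0530 / (0.901·0.0530 + 0.163·0.9470) = 0.047753/0.20211 = 0.2363.
Update on result 2 ('no-alert'): P(H) ← 0.099·0.2363 / (0.099·0.2363 + 0.837·0.7637) = 0.023390/0.66263 = 0.0353.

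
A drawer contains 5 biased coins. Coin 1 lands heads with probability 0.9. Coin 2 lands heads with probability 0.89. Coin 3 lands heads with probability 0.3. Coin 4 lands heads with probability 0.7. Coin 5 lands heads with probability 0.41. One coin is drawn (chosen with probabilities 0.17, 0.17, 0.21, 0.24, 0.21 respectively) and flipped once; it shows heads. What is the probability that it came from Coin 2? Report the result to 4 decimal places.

Tabulate prior·likelihood by source: [1] prior 0.17, lik 0.9, product 0.1530; [2] prior 0.17, lik 0.89, product 0.1513; [3] prior 0.21, lik 0.3, product 0.06300; [4] prior 0.24, lik 0.7, product 0.1680; [5] prior 0.21, lik 0.41, product 0.08610.
Normalizing constant = 0.62140; the posterior for Coin 2 is its product over the sum, 0.1513/0.62140 = 0.2435.

Posterior probability ≈ 0.2435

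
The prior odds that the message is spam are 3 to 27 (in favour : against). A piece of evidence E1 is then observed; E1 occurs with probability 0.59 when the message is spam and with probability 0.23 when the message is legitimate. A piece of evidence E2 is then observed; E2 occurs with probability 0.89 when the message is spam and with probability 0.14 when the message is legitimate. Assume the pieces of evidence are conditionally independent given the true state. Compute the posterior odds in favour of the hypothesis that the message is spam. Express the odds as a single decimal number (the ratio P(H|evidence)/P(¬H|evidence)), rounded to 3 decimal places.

Prior odds = 3/27 = 0.11111. In log-odds, ln(0.11111) = -2.1972.
Add log likelihood ratios: ln(2.5652) + ln(6.3571) = 2.7916.
Posterior log-odds = 0.59440, so posterior odds = exp(0.59440) = 1.8119.

Posterior odds ≈ 1.812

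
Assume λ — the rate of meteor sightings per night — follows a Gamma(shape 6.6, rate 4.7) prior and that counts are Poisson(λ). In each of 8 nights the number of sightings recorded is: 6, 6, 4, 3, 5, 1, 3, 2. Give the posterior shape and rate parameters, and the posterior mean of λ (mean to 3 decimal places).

The Poisson likelihood adds the total count to the shape and the number of exposure periods to the rate. Here ∑xᵢ = 30 and n = 8, so shape 6.6→36.6 and rate 4.7→12.7.
E[λ | data] = 36.6/12.7 = 2.882.

Posterior: Gamma(shape=36.6, rate=12.7); mean ≈ 2.882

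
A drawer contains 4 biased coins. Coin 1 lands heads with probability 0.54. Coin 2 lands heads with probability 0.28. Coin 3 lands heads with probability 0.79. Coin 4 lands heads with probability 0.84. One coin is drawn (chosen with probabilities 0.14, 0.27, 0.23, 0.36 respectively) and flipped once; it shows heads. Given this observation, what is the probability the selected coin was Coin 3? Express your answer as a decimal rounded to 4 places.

Posterior probability ≈ 0.2860

Tabulate prior·likelihood by source: [1] prior 0.14, lik 0.54, product 0.07560; [2] prior 0.27, lik 0.28, product 0.07560; [3] prior 0.23, lik 0.79, product 0.1817; [4] prior 0.36, lik 0.84, product 0.3024.
Normalizing constant = 0.63530; the posterior for Coin 3 is its product over the sum, 0.1817/0.63530 = 0.2860.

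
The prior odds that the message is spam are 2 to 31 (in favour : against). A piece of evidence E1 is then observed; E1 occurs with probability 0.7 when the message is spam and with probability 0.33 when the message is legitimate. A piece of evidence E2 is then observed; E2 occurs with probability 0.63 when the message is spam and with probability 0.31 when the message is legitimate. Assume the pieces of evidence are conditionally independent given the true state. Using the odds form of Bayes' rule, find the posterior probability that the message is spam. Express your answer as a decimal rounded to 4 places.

Posterior probability ≈ 0.2176

Prior odds = 2/31 = 0.064516.
Likelihood ratio for E1 = 0.7/0.33 = 2.1212.
Likelihood ratio for E2 = 0.63/0.31 = 2.0323.
Posterior odds = prior odds × LR₁ × LR₂ = 0.27812.
Posterior probability = odds/(1+odds) = 0.27812/1.2781 = 0.2176.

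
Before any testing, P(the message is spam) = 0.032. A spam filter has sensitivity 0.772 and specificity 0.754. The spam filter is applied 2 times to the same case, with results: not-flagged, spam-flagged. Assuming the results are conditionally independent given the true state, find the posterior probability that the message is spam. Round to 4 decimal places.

Let H be the event that the message is spam; start with P(H) = 0.032. P('spam-flagged'|H) = 0.772, P('spam-flagged'|¬H) = 0.246.
Update on result 1 ('not-flagged'): P(H) ← 0.228·0.0320 / (0.228·0.0320 + 0.754·0.9680) = 0.0072960/0.73717 = 0.0099.
Update on result 2 ('spam-flagged'): P(H) ← 0.772·0.0099 / (0.772·0.0099 + 0.246·0.9901) = 0.0076407/0.25121 = 0.0304.

Posterior P(H) ≈ 0.0304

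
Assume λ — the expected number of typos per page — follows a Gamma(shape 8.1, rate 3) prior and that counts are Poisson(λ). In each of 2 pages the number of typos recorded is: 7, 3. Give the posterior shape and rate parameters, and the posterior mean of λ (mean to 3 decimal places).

Total count ∑xᵢ = 10 over n = 2 pages.
Gamma is conjugate to the Poisson likelihood: posterior is Gamma(shape = 8.1+10 = 18.1, rate = 3+2 = 5).
Posterior mean = shape/rate = 18.1/5 = 3.620.

Posterior: Gamma(shape=18.1, rate=5); mean ≈ 3.620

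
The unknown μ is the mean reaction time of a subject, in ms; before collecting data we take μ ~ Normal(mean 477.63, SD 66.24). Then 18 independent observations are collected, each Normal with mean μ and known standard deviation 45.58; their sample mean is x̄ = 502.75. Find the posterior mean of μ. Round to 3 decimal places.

Posterior mean ≈ 502.106

With known σ, the Normal prior is conjugate. Weight on the data is w = (n/σ²)/(n/σ² + 1/τ₀²) = 0.00866411/(0.00866411+0.00022791) = 0.97437.
Posterior mean = w·x̄ + (1−w)·μ₀ = 0.97437·502.75 + 0.025631·477.63 = 502.106.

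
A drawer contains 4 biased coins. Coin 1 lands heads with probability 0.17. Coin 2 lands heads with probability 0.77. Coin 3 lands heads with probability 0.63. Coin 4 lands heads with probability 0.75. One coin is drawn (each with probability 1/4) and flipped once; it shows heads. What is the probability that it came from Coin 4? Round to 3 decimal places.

Tabulate prior·likelihood by source: [1] prior 0.25, lik 0.17, product 0.04250; [2] prior 0.25, lik 0.77, product 0.1925; [3] prior 0.25, lik 0.63, product 0.1575; [4] prior 0.25, lik 0.75, product 0.1875.
Normalizing constant = 0.58000; the posterior for Coin 4 is its product over the sum, 0.1875/0.58000 = 0.323.

Posterior probability ≈ 0.323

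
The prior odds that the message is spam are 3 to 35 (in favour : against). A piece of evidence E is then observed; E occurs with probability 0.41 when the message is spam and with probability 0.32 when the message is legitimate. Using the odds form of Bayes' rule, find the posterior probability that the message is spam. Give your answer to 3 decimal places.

Posterior probability ≈ 0.099

Prior odds = 3/35 = 0.085714. In log-odds, ln(0.085714) = -2.4567.
Add log likelihood ratio: ln(1.2812) = 0.24784.
Posterior log-odds = -2.2089, so posterior odds = exp(-2.2089) = 0.10982. Converting, P(H|E) = 0.10982/1.1098 = 0.099.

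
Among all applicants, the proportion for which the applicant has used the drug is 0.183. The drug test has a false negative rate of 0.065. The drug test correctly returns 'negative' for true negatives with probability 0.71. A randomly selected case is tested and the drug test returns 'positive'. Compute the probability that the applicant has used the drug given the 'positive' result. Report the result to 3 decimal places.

Write H for 'the applicant has used the drug'. Prior odds H:¬H = 0.183/0.817 = 0.22399. For the 'positive' outcome, the likelihood ratio is 0.935/0.29 = 3.2241.
Posterior odds = 0.22399 × 3.2241 = 0.72218, so P(H|E) = 0.72218/(1+0.72218) = 0.419.

P(H | E) ≈ 0.419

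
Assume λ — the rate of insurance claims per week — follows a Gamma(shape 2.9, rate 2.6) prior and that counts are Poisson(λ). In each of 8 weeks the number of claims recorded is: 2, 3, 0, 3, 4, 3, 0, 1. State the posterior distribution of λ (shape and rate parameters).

Posterior: Gamma(shape=18.9, rate=10.6)

The Poisson likelihood adds the total count to the shape and the number of exposure periods to the rate. Here ∑xᵢ = 16 and n = 8, so shape 2.9→18.9 and rate 2.6→10.6.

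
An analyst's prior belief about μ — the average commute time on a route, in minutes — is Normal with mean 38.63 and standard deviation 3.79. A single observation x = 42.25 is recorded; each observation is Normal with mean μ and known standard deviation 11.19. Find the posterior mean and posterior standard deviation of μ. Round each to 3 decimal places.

Prior precision 1/τ₀² = 1/3.79² = 0.0696180; data precision n/σ² = 1/11.19² = 0.00798619.
Posterior precision = 0.0696180 + 0.00798619 = 0.0776042, giving posterior SD = 1/√0.0776042 = 3.590.
Posterior mean = (0.0696180·38.63 + 0.00798619·42.25) / 0.0776042 = 39.003.

Posterior mean ≈ 39.003; posterior SD ≈ 3.590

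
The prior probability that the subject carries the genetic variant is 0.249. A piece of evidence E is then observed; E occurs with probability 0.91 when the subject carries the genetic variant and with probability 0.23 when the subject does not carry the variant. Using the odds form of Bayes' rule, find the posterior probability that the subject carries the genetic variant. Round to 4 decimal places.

Posterior probability ≈ 0.5674

Prior odds = 0.249/(1−0.249) = 0.33156.
Likelihood ratio for E = 0.91/0.23 = 3.9565.
Posterior odds = prior odds × LR = 1.3118.
Posterior probability = odds/(1+odds) = 1.3118/2.3118 = 0.5674.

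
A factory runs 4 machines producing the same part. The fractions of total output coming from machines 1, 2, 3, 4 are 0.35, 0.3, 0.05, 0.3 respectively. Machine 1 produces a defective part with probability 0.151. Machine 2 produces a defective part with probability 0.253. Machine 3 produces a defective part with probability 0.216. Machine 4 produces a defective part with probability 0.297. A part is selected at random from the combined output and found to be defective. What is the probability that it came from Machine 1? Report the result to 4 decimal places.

Tabulate prior·likelihood by source: [1] prior 0.35, lik 0.151, product 0.05285; [2] prior 0.3, lik 0.253, product 0.07590; [3] prior 0.05, lik 0.216, product 0.01080; [4] prior 0.3, lik 0.297, product 0.08910.
Normalizing constant = 0.22865; the posterior for Machine 1 is its product over the sum, 0.05285/0.22865 = 0.2311.

Posterior probability ≈ 0.2311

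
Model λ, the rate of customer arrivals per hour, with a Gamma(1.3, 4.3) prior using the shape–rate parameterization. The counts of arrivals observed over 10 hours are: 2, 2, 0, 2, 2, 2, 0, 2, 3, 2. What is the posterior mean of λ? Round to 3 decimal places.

Posterior mean ≈ 1.280

The Poisson likelihood adds the total count to the shape and the number of exposure periods to the rate. Here ∑xᵢ = 17 and n = 10, so shape 1.3→18.3 and rate 4.3→14.3.
E[λ | data] = 18.3/14.3 = 1.280.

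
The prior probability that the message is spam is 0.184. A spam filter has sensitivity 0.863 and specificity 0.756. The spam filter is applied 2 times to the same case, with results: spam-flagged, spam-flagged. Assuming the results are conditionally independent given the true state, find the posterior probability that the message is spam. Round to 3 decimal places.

Let H be the event that the message is spam; start with P(H) = 0.184. P('spam-flagged'|H) = 0.863, P('spam-flagged'|¬H) = 0.244.
Update on result 1 ('spam-flagged'): P(H) ← 0.863·0.1840 / (0.863·0.1840 + 0.244·0.8160) = 0.15879/0.35790 = 0.4437.
Update on result 2 ('spam-flagged'): P(H) ← 0.863·0.4437 / (0.863·0.4437 + 0.244·0.5563) = 0.38290/0.51864 = 0.7383.

Posterior P(H) ≈ 0.738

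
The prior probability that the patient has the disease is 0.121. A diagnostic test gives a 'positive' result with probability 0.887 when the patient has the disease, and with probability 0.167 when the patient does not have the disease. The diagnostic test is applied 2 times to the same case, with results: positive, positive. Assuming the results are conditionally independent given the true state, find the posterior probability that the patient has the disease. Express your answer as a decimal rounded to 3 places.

Posterior P(H) ≈ 0.795

With H the event that the patient has the disease, the joint likelihood of the observed sequence is P(data|H) = 0.887·0.887 = 0.78677 and P(data|¬H) = 0.167·0.167 = 0.027889.
Bayes: P(H|data) = 0.121·0.78677 / (0.121·0.78677 + 0.879·0.027889) = 0.095199/0.11971 = 0.7952.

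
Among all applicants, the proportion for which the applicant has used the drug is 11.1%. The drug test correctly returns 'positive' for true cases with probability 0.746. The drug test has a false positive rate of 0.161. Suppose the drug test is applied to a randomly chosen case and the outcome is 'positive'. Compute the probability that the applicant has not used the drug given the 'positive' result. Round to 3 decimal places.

Write H for 'the applicant has used the drug'. Prior odds H:¬H = 0.111/0.889 = 0.12486. For the 'positive' outcome, the likelihood ratio is 0.746/0.161 = 4.6335.
Posterior odds = 0.12486 × 4.6335 = 0.57854, so P(H|E) = 0.57854/(1+0.57854) = 0.367. Then P(¬H|E) = 1 − 0.367 = 0.633.

P(¬H | E) ≈ 0.633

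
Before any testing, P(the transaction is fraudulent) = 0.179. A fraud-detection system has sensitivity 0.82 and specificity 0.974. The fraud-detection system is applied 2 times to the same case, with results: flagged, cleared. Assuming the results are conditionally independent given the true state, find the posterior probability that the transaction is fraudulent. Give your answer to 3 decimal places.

Let H be the event that the transaction is fraudulent; start with P(H) = 0.179. P('flagged'|H) = 0.82, P('flagged'|¬H) = 0.026.
Update on result 1 ('flagged'): P(H) ← 0.82·0.1790 / (0.82·0.1790 + 0.026·0.8210) = 0.14678/0.16813 = 0.8730.
Update on result 2 ('cleared'): P(H) ← 0.18·0.8730 / (0.18·0.8730 + 0.974·0.1270) = 0.15715/0.28081 = 0.5596.

Posterior P(H) ≈ 0.560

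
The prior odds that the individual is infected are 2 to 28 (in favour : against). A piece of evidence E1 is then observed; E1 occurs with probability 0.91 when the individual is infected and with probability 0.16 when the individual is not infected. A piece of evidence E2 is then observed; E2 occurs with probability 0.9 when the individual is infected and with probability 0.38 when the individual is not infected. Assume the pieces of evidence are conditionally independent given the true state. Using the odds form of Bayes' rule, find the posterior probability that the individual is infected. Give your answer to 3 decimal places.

Prior odds = 2/28 = 0.071429. In log-odds, ln(0.071429) = -2.6391.
Add log likelihood ratios: ln(5.6875) + ln(2.3684) = 2.6005.
Posterior log-odds = -0.038563, so posterior odds = exp(-0.038563) = 0.96217. Converting, P(H|E) = 0.96217/1.9622 = 0.490.

Posterior probability ≈ 0.490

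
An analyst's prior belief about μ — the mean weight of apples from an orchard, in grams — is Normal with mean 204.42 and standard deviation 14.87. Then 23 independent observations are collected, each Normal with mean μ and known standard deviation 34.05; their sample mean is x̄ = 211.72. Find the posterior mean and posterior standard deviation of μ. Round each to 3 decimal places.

Posterior mean ≈ 210.365; posterior SD ≈ 6.407

Prior precision 1/τ₀² = 1/14.87² = 0.00452249; data precision n/σ² = 23/34.05² = 0.0198378.
Posterior precision = 0.00452249 + 0.0198378 = 0.0243603, giving posterior SD = 1/√0.0243603 = 6.407.
Posterior mean = (0.00452249·204.42 + 0.0198378·211.72) / 0.0243603 = 210.365.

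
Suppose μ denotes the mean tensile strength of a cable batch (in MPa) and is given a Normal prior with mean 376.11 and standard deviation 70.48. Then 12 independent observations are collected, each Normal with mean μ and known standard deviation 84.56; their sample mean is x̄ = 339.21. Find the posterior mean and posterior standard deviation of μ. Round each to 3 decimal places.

With known σ, the Normal prior is conjugate. Weight on the data is w = (n/σ²)/(n/σ² + 1/τ₀²) = 0.00167823/(0.00167823+0.00020131) = 0.89289.
Posterior mean = w·x̄ + (1−w)·μ₀ = 0.89289·339.21 + 0.10711·376.11 = 343.162. Posterior variance = 1/(0.00167823+0.00020131) = 532.045, so SD = 23.066.

Posterior mean ≈ 343.162; posterior SD ≈ 23.066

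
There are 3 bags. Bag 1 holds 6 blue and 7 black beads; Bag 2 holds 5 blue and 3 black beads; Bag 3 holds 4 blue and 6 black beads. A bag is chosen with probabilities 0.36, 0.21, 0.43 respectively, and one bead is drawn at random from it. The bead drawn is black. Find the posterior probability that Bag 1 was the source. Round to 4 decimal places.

Posterior probability ≈ 0.3653

P(black|Bag 1) = 0.5385; P(black|Bag 2) = 0.375; P(black|Bag 3) = 0.6.
Prior × likelihood for each source: 0.36·0.5385=0.1938, 0.21·0.375=0.07875, 0.43·0.6=0.2580. Summing gives P(black) = 0.53060.
P(Bag 1 | black) = 0.1938 / 0.53060 = 0.3653.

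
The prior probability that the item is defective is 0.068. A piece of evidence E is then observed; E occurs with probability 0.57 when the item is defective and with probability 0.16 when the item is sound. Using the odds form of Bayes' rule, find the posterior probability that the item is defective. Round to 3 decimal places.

Prior odds = 0.068/(1−0.068) = 0.072961.
Likelihood ratio for E = 0.57/0.16 = 3.5625.
Posterior odds = prior odds × LR = 0.25992.
Posterior probability = odds/(1+odds) = 0.25992/1.2599 = 0.206.

Posterior probability ≈ 0.206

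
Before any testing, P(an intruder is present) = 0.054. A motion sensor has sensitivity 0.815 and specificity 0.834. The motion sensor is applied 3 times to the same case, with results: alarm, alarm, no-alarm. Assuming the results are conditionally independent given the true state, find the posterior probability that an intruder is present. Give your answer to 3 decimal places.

Posterior P(H) ≈ 0.234

With H the event that an intruder is present, the joint likelihood of the observed sequence is P(data|H) = 0.815·0.815·0.185 = 0.12288 and P(data|¬H) = 0.166·0.166·0.834 = 0.022982.
Bayes: P(H|data) = 0.054·0.12288 / (0.054·0.12288 + 0.946·0.022982) = 0.0066356/0.028376 = 0.2338.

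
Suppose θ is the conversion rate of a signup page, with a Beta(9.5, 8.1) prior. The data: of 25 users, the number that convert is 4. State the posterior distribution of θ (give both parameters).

Observing 4 successes and 21 failures updates Beta(9.5, 8.1) by adding the success and failure counts to the two shape parameters: α = 9.5+4 = 13.5, β = 8.1+21 = 29.1.

Posterior: Beta(13.5, 29.1)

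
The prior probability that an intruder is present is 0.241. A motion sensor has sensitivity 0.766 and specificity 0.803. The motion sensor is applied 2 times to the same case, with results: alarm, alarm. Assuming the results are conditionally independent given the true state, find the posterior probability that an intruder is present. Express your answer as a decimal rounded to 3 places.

Let H be the event that an intruder is present; start with P(H) = 0.241. P('alarm'|H) = 0.766, P('alarm'|¬H) = 0.197.
Update on result 1 ('alarm'): P(H) ← 0.766·0.2410 / (0.766·0.2410 + 0.197·0.7590) = 0.18461/0.33413 = 0.5525.
Update on result 2 ('alarm'): P(H) ← 0.766·0.5525 / (0.766·0.5525 + 0.197·0.4475) = 0.42321/0.51137 = 0.8276.

Posterior P(H) ≈ 0.828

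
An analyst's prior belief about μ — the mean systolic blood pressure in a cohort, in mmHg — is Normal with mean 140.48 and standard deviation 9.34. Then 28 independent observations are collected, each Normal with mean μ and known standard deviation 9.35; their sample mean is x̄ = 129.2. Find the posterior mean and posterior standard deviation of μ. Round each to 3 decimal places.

Posterior mean ≈ 129.590; posterior SD ≈ 1.736

With known σ, the Normal prior is conjugate. Weight on the data is w = (n/σ²)/(n/σ² + 1/τ₀²) = 0.320284/(0.320284+0.0114632) = 0.96545.
Posterior mean = w·x̄ + (1−w)·μ₀ = 0.96545·129.2 + 0.034554·140.48 = 129.590. Posterior variance = 1/(0.320284+0.0114632) = 3.01435, so SD = 1.736.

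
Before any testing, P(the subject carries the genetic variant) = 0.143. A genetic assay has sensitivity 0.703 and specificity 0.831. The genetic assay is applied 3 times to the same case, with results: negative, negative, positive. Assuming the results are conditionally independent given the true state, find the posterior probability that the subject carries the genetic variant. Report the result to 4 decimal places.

Posterior P(H) ≈ 0.0814

Let H be the event that the subject carries the genetic variant; start with P(H) = 0.143. P('positive'|H) = 0.703, P('positive'|¬H) = 0.169.
Update on result 1 ('negative'): P(H) ← 0.297·0.1430 / (0.297·0.1430 + 0.831·0.8570) = 0.042471/0.75464 = 0.0563.
Update on result 2 ('negative'): P(H) ← 0.297·0.0563 / (0.297·0.0563 + 0.831·0.9437) = 0.016715/0.80095 = 0.0209.
Update on result 3 ('positive'): P(H) ← 0.703·0.0209 / (0.703·0.0209 + 0.169·0.9791) = 0.014671/0.18014 = 0.0814.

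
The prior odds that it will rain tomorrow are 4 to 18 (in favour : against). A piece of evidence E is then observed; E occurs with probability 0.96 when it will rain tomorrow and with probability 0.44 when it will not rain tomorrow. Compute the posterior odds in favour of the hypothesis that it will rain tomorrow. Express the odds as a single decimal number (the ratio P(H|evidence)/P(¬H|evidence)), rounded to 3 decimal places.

Posterior odds ≈ 0.485

Prior odds = 4/18 = 0.22222. In log-odds, ln(0.22222) = -1.5041.
Add log likelihood ratio: ln(2.1818) = 0.78016.
Posterior log-odds = -0.72392, so posterior odds = exp(-0.72392) = 0.48485.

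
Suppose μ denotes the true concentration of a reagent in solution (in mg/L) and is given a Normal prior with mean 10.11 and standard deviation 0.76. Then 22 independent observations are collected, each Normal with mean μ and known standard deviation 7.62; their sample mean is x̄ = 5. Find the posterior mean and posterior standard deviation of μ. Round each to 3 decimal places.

Prior precision 1/τ₀² = 1/0.76² = 1.73130; data precision n/σ² = 22/7.62² = 0.378890.
Posterior precision = 1.73130 + 0.378890 = 2.11019, giving posterior SD = 1/√2.11019 = 0.688.
Posterior mean = (1.73130·10.11 + 0.378890·5) / 2.11019 = 9.192.

Posterior mean ≈ 9.192; posterior SD ≈ 0.688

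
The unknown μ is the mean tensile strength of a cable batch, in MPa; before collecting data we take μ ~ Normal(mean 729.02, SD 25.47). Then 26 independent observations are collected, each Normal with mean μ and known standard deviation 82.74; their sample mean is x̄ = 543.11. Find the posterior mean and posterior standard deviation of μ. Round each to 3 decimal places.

Posterior mean ≈ 596.783; posterior SD ≈ 13.685

Prior precision 1/τ₀² = 1/25.47² = 0.00154149; data precision n/σ² = 26/82.74² = 0.00379789.
Posterior precision = 0.00154149 + 0.00379789 = 0.00533938, giving posterior SD = 1/√0.00533938 = 13.685.
Posterior mean = (0.00154149·729.02 + 0.00379789·543.11) / 0.00533938 = 596.783.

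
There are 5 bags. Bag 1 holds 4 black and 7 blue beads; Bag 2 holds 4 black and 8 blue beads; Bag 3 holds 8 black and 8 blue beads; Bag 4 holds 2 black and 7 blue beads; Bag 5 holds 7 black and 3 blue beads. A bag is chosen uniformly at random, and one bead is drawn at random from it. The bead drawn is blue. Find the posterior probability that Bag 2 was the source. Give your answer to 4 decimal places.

Posterior probability ≈ 0.2314

P(blue|Bag 1) = 0.6364; P(blue|Bag 2) = 0.6667; P(blue|Bag 3) = 0.5; P(blue|Bag 4) = 0.7778; P(blue|Bag 5) = 0.3.
Prior × likelihood for each source: 0.2·0.6364=0.1273, 0.2·0.6667=0.1333, 0.2·0.5=0.1000, 0.2·0.7778=0.1556, 0.2·0.3=0.06000. Summing gives P(blue) = 0.57616.
P(Bag 2 | blue) = 0.1333 / 0.57616 = 0.2314.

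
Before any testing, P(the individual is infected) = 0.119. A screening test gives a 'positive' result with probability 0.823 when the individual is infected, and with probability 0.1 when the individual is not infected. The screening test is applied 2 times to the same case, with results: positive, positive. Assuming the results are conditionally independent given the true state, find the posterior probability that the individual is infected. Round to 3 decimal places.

With H the event that the individual is infected, the joint likelihood of the observed sequence is P(data|H) = 0.823·0.823 = 0.67733 and P(data|¬H) = 0.1·0.1 = 0.010000.
Bayes: P(H|data) = 0.119·0.67733 / (0.119·0.67733 + 0.881·0.010000) = 0.080602/0.089412 = 0.9015.

Posterior P(H) ≈ 0.901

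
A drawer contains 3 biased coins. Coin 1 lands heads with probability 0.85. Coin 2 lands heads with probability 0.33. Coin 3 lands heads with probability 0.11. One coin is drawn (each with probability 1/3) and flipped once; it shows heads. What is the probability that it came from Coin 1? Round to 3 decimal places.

Posterior probability ≈ 0.659

P(heads|C1) = 0.85; P(heads|C2) = 0.33; P(heads|C3) = 0.11.
Prior × likelihood for each source: 0.333333·0.85=0.2833, 0.333333·0.33=0.1100, 0.333333·0.11=0.03667. Summing gives P(heads) = 0.43000.
P(Coin 1 | heads) = 0.2833 / 0.43000 = 0.659.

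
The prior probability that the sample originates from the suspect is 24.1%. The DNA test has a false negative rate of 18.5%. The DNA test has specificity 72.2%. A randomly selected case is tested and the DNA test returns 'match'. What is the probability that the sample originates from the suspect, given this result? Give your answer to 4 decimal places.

Write H for 'the sample originates from the suspect'. Prior odds H:¬H = 0.241/0.759 = 0.31752. For the 'match' outcome, the likelihood ratio is 0.815/0.278 = 2.9317.
Posterior odds = 0.31752 × 2.9317 = 0.93087, so P(H|E) = 0.93087/(1+0.93087) = 0.4821.

P(H | E) ≈ 0.4821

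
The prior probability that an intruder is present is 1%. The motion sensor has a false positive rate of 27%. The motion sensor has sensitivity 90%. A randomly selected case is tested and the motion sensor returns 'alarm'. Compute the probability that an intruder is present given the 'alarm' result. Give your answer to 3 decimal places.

Write H for 'an intruder is present'. Prior odds H:¬H = 0.01/0.99 = 0.010101. For the 'alarm' outcome, the likelihood ratio is 0.9/0.27 = 3.3333.
Posterior odds = 0.010101 × 3.3333 = 0.033670, so P(H|E) = 0.033670/(1+0.033670) = 0.033.

P(H | E) ≈ 0.033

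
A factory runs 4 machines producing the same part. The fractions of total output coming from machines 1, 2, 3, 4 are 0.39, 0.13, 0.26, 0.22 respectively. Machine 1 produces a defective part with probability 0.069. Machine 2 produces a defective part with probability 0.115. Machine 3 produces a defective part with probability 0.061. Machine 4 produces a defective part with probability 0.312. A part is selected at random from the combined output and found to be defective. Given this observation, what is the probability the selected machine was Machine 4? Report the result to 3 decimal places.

P(defective|M1) = 0.069; P(defective|M2) = 0.115; P(defective|M3) = 0.061; P(defective|M4) = 0.312.
Prior × likelihood for each source: 0.39·0.069=0.02691, 0.13·0.115=0.01495, 0.26·0.061=0.01586, 0.22·0.312=0.06864. Summing gives P(defective) = 0.12636.
P(Machine 4 | defective) = 0.06864 / 0.12636 = 0.543.

Posterior probability ≈ 0.543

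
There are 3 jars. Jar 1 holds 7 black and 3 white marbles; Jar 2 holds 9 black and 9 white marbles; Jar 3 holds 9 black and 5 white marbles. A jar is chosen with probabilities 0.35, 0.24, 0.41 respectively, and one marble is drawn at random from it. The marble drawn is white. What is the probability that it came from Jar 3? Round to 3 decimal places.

Posterior probability ≈ 0.394

Tabulate prior·likelihood by source: [1] prior 0.35, lik 0.3, product 0.1050; [2] prior 0.24, lik 0.5, product 0.1200; [3] prior 0.41, lik 0.3571, product 0.1464.
Normalizing constant = 0.37143; the posterior for Jar 3 is its product over the sum, 0.1464/0.37143 = 0.394.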